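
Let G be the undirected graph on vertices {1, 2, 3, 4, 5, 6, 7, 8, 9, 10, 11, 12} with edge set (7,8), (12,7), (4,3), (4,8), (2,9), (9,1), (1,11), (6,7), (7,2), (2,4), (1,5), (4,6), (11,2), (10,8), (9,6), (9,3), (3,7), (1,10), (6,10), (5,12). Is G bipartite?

Yes

Partition the vertices as {4, 5, 7, 9, 10, 11} vs {1, 2, 3, 6, 8, 12}. Each listed edge has one endpoint in each part, so the graph is bipartite.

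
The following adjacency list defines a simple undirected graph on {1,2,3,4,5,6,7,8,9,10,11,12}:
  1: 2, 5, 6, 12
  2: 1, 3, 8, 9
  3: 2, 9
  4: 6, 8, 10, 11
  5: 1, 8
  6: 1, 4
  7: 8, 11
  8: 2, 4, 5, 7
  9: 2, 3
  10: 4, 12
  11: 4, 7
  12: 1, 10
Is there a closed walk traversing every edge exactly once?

Yes

Degrees: 1:4, 2:4, 3:2, 4:4, 5:2, 6:2, 7:2, 8:4, 9:2, 10:2, 11:2, 12:2
Every vertex has even degree and the edges form a single connected piece, so an Eulerian circuit exists.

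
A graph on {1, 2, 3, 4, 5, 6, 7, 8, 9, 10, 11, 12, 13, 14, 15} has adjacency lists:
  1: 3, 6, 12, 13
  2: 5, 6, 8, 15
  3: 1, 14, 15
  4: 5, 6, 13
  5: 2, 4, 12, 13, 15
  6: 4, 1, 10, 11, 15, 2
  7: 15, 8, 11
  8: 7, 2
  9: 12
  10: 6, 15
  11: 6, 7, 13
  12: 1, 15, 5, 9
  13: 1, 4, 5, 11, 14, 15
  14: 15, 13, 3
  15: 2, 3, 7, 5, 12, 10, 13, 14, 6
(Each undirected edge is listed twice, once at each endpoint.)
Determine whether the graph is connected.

A breadth-first search from 1 visits 1, 6, 12, 13, 3, 2, 11, 4, 15, 10, 5, 9, 14, 8, 7 — all 15 vertices — so the graph is connected.

Yes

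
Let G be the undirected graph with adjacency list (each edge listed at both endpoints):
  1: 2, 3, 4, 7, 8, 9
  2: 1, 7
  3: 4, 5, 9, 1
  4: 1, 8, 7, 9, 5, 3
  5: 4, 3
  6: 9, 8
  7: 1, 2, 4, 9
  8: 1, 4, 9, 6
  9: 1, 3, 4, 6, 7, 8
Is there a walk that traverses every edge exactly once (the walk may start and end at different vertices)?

Yes

Degrees: 1:6, 2:2, 3:4, 4:6, 5:2, 6:2, 7:4, 8:4, 9:6
Odd-degree vertices: none (0 total).
The non-isolated vertices are connected and exactly 0 have odd degree, so an Eulerian trail exists.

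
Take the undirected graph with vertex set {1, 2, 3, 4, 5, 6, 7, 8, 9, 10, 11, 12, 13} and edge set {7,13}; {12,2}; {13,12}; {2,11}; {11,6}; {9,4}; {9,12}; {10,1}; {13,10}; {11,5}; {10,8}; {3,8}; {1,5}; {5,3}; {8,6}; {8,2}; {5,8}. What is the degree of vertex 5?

Neighbors of 5: 1, 3, 8, 11.

4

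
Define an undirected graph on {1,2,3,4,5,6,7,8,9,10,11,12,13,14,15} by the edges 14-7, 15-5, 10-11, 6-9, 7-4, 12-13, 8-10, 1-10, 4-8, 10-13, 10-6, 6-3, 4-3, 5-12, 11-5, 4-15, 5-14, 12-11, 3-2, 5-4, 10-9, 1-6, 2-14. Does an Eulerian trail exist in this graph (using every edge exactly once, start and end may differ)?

No

Degrees: 1:2, 2:2, 3:3, 4:5, 5:5, 6:4, 7:2, 8:2, 9:2, 10:6, 11:3, 12:3, 13:2, 14:3, 15:2
Odd-degree vertices: 3, 4, 5, 11, 12, 14 (6 total).
An Eulerian trail requires 0 or 2 odd-degree vertices; here there are 6.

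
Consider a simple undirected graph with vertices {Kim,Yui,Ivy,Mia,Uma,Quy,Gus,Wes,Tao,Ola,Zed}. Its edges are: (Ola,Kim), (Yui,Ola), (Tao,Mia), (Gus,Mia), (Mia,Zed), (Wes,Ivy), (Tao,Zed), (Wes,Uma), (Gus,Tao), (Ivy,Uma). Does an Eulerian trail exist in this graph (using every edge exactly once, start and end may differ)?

No

Degrees: Kim:1, Yui:1, Ivy:2, Mia:3, Uma:2, Quy:0, Gus:2, Wes:2, Tao:3, Ola:2, Zed:2
Odd-degree vertices: Kim, Yui, Mia, Tao (4 total).
An Eulerian trail requires 0 or 2 odd-degree vertices; here there are 4.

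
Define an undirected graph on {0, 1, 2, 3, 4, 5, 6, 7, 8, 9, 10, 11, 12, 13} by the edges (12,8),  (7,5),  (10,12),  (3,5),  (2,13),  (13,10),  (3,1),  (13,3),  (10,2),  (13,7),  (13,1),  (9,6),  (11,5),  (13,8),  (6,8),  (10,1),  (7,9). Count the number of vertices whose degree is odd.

6

Degrees: 0:0, 1:3, 2:2, 3:3, 4:0, 5:3, 6:2, 7:3, 8:3, 9:2, 10:4, 11:1, 12:2, 13:6
Odd-degree vertices: 1, 3, 5, 7, 8, 11.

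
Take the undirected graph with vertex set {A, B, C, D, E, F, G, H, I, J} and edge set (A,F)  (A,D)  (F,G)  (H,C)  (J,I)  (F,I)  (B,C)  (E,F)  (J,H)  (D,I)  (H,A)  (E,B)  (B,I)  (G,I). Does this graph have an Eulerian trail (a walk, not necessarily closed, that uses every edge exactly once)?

No

Degrees: A:3, B:3, C:2, D:2, E:2, F:4, G:2, H:3, I:5, J:2
Odd-degree vertices: A, B, H, I (4 total).
An Eulerian trail requires 0 or 2 odd-degree vertices; here there are 4.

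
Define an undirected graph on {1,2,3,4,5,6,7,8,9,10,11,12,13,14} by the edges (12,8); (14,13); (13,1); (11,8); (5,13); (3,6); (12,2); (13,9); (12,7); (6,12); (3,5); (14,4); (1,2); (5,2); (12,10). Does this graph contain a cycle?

The graph has 14 vertices, 15 edges, and 1 connected component.
Since 15 > 14 - 1, a cycle must exist; for instance 5-3-6-12-2-5.

Yes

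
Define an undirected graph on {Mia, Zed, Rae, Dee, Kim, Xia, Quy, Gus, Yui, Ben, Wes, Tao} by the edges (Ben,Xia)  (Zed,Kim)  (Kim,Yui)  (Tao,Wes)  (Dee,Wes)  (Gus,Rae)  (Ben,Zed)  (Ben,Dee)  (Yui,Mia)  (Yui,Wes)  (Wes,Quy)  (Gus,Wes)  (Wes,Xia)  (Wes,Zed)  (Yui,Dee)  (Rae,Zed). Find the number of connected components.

Component: {Mia, Zed, Rae, Dee, Kim, Xia, Quy, Gus, Yui, Ben, Wes, Tao}

1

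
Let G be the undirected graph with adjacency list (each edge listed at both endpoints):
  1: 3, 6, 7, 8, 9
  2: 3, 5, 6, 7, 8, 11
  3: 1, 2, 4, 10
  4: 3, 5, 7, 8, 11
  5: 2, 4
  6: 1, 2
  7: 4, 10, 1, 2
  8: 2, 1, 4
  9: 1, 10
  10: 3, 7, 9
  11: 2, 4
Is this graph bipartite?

Yes

A valid 2-coloring puts {3, 5, 6, 7, 8, 9, 11} on one side and {1, 2, 4, 10} on the other; every edge crosses between the two sides.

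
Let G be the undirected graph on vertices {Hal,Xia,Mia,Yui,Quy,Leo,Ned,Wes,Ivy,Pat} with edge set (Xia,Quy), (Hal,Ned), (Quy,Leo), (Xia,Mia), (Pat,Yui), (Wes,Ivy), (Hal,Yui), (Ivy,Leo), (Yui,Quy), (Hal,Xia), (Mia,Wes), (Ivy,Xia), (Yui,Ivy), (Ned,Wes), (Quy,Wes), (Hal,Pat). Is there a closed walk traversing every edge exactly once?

Yes

Degrees: Hal:4, Xia:4, Mia:2, Yui:4, Quy:4, Leo:2, Ned:2, Wes:4, Ivy:4, Pat:2
All degrees are even and the non-isolated vertices are connected — an Eulerian circuit exists.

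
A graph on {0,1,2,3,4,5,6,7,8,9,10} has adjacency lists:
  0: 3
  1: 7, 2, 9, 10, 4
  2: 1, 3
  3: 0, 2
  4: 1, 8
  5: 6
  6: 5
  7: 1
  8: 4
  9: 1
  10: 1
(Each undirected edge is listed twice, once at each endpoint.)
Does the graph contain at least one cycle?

The graph has 11 vertices, 9 edges, and 2 connected components.
Since 9 = 11 - 2, the graph is a forest and contains no cycle.

No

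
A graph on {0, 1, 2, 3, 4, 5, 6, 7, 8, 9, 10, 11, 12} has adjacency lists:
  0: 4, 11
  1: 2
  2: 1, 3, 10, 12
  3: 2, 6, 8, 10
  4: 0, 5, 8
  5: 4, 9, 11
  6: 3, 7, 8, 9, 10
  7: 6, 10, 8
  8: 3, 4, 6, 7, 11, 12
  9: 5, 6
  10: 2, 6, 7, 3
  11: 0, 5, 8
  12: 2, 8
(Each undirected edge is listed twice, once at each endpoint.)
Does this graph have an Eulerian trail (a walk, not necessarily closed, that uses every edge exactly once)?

No

Degrees: 0:2, 1:1, 2:4, 3:4, 4:3, 5:3, 6:5, 7:3, 8:6, 9:2, 10:4, 11:3, 12:2
Odd-degree vertices: 1, 4, 5, 6, 7, 11 (6 total).
An Eulerian trail requires 0 or 2 odd-degree vertices; here there are 6.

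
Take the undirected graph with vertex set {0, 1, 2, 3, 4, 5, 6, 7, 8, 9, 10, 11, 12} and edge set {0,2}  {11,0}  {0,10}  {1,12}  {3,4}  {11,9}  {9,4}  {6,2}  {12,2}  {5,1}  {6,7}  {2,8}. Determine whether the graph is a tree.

|V| = 13, |E| = 12.
Connected and |E| = |V| - 1, which characterizes a tree.

Yes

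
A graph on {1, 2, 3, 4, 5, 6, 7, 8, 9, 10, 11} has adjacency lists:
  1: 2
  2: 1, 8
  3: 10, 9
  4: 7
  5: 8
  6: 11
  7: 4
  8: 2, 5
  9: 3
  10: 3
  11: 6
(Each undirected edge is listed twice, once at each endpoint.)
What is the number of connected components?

Component: {4, 7}
Component: {6, 11}
Component: {3, 9, 10}
Component: {1, 2, 5, 8}

4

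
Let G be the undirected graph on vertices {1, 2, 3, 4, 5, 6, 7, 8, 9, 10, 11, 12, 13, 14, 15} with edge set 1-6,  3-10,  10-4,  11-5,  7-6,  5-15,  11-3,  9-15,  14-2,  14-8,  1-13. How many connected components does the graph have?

4

Component: {12}
Component: {2, 8, 14}
Component: {1, 6, 7, 13}
Component: {3, 4, 5, 9, 10, 11, 15}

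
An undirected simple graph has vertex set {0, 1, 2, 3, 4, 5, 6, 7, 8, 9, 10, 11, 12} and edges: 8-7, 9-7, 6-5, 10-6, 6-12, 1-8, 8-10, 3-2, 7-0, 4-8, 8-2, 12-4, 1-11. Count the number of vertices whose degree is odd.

8

Degrees: 0:1, 1:2, 2:2, 3:1, 4:2, 5:1, 6:3, 7:3, 8:5, 9:1, 10:2, 11:1, 12:2
Odd-degree vertices: 0, 3, 5, 6, 7, 8, 9, 11.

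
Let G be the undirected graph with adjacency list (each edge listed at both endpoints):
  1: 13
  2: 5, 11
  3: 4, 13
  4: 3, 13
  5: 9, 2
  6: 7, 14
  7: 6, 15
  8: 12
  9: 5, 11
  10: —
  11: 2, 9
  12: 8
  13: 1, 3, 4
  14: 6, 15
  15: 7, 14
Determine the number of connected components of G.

5

Component: {10}
Component: {8, 12}
Component: {1, 3, 4, 13}
Component: {2, 5, 9, 11}
Component: {6, 7, 14, 15}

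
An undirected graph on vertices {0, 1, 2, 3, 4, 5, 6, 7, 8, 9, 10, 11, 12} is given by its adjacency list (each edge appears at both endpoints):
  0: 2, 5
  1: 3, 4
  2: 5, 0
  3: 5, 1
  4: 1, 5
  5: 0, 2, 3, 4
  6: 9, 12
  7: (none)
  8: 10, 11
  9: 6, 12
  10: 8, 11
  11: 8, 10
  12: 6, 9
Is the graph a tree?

|V| = 13, |E| = 13.
It splits into 4 components, so it cannot be a tree.

No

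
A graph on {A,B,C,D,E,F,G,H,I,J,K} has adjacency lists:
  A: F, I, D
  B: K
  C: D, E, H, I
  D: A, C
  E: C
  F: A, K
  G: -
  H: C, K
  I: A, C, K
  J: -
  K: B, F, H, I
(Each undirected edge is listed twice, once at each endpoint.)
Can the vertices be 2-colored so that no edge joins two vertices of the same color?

Yes

Partition the vertices as {B, D, E, F, G, H, I, J} vs {A, C, K}. Each listed edge has one endpoint in each part, so the graph is bipartite.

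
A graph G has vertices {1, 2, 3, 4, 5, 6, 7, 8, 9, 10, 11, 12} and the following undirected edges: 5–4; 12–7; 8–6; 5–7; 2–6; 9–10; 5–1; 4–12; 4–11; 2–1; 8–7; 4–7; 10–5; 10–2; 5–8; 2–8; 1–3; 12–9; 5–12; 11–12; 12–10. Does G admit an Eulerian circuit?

No

Degrees: 1:3, 2:4, 3:1, 4:4, 5:6, 6:2, 7:4, 8:4, 9:2, 10:4, 11:2, 12:6
1, 3 have odd degree; an Eulerian circuit needs every degree to be even, so none exists.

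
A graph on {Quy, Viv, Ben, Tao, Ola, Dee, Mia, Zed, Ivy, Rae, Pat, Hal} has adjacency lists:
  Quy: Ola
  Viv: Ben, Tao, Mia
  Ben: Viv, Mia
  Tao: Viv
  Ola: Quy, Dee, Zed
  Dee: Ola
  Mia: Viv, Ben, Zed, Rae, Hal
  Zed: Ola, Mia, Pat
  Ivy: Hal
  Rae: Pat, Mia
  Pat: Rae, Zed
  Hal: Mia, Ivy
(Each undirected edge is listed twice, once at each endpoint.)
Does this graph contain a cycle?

The graph has 12 vertices, 13 edges, and 1 connected component.
One cycle is Mia-Viv-Ben-Mia.

Yes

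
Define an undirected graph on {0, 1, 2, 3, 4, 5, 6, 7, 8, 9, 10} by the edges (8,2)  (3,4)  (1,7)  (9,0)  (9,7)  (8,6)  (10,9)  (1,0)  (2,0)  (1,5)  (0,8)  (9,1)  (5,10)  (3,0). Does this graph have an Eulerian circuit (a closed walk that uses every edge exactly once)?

No

Degrees: 0:5, 1:4, 2:2, 3:2, 4:1, 5:2, 6:1, 7:2, 8:3, 9:4, 10:2
Vertices with odd degree: 0, 4, 6, 8. An Eulerian circuit requires all degrees even.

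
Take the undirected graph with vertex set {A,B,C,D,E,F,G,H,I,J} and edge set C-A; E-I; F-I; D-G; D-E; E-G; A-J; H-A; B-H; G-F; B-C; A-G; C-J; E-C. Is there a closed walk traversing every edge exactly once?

Yes

Degrees: A:4, B:2, C:4, D:2, E:4, F:2, G:4, H:2, I:2, J:2
All degrees are even and the non-isolated vertices are connected — an Eulerian circuit exists.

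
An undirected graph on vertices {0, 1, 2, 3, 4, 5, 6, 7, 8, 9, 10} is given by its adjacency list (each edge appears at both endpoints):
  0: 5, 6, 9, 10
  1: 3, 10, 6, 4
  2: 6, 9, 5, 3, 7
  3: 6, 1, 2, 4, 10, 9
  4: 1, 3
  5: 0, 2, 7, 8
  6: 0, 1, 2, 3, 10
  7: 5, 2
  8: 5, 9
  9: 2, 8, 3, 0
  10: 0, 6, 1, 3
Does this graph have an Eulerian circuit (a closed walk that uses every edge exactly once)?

No

Degrees: 0:4, 1:4, 2:5, 3:6, 4:2, 5:4, 6:5, 7:2, 8:2, 9:4, 10:4
2, 6 have odd degree; an Eulerian circuit needs every degree to be even, so none exists.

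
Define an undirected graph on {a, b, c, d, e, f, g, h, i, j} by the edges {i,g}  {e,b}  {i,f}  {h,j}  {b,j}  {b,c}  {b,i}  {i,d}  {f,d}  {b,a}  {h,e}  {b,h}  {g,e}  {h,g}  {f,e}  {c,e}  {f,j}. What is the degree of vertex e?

Neighbors of e: b, c, f, g, h.

5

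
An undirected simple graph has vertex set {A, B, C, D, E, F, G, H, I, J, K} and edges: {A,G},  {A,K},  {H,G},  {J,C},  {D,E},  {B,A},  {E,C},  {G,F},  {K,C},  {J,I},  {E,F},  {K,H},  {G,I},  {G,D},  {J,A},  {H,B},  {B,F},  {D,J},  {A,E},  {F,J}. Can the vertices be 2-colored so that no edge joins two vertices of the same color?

Yes

Partition the vertices as {B, E, G, J, K} vs {A, C, D, F, H, I}. Each listed edge has one endpoint in each part, so the graph is bipartite.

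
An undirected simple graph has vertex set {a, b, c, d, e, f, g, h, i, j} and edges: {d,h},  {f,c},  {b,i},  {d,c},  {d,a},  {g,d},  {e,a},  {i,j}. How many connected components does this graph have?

Component: {b, i, j}
Component: {a, c, d, e, f, g, h}

2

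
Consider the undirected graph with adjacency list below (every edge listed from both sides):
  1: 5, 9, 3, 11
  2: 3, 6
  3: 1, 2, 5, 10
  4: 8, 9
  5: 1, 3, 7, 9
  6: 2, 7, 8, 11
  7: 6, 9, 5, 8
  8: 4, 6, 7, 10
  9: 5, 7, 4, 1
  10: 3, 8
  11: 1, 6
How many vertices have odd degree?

Degrees: 1:4, 2:2, 3:4, 4:2, 5:4, 6:4, 7:4, 8:4, 9:4, 10:2, 11:2
Odd-degree vertices: none.

0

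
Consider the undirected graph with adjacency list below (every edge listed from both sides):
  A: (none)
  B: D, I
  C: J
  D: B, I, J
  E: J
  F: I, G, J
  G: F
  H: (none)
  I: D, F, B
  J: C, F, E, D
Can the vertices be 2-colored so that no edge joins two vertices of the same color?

The cycle I-B-D-I has length 3, which is odd, so the graph is not bipartite.

No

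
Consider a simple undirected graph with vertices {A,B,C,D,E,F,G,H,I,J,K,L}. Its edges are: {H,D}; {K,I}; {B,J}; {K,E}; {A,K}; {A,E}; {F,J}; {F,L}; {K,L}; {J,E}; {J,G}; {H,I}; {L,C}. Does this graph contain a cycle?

Yes

The graph has 12 vertices, 13 edges, and 1 connected component.
One cycle is E-K-L-F-J-E.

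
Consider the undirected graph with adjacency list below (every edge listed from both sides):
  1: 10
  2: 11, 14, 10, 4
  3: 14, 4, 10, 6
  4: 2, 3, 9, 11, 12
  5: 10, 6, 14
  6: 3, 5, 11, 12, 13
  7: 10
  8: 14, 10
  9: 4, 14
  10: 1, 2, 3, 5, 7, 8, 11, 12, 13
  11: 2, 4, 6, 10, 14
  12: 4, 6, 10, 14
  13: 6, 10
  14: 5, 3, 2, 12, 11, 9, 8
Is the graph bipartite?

No

The cycle 11-2-14-11 has length 3, which is odd, so the graph is not bipartite.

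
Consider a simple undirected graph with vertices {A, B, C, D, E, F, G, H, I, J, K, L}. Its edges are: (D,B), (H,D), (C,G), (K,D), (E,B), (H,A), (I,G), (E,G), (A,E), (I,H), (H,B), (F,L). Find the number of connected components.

Component: {J}
Component: {F, L}
Component: {A, B, C, D, E, G, H, I, K}

3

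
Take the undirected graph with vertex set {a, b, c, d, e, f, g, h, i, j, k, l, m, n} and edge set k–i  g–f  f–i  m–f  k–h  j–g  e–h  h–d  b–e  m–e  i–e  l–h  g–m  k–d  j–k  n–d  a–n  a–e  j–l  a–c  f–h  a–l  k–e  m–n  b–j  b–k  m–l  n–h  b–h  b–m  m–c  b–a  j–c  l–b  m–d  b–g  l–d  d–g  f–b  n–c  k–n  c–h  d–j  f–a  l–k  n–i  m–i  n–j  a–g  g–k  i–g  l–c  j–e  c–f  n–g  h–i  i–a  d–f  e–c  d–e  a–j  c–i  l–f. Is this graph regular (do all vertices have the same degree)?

Degrees: a:9, b:9, c:9, d:9, e:9, f:9, g:9, h:9, i:9, j:9, k:9, l:9, m:9, n:9
All degrees equal 9; the graph is regular.

Yes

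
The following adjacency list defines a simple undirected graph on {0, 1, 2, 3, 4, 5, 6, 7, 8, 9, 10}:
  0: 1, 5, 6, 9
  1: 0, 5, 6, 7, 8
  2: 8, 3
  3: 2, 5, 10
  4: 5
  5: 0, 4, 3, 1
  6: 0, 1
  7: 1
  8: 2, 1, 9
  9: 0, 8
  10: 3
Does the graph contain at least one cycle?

The graph has 11 vertices, 14 edges, and 1 connected component.
One cycle is 0-5-3-2-8-9-0.

Yes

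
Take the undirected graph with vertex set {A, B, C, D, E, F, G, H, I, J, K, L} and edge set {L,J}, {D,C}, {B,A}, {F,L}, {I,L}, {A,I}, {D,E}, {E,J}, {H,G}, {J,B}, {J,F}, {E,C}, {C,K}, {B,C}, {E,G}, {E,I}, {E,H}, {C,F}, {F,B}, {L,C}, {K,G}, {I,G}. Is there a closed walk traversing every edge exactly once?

Yes

Degrees: A:2, B:4, C:6, D:2, E:6, F:4, G:4, H:2, I:4, J:4, K:2, L:4
Every vertex has even degree and the edges form a single connected piece, so an Eulerian circuit exists.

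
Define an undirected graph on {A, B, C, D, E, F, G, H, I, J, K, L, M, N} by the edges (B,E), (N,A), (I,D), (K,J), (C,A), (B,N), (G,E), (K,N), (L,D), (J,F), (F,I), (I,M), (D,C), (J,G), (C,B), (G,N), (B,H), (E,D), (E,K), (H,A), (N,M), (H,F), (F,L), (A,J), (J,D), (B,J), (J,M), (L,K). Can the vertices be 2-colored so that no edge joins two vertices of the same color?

A valid 2-coloring puts {C, E, H, I, J, L, N} on one side and {A, B, D, F, G, K, M} on the other; every edge crosses between the two sides.

Yes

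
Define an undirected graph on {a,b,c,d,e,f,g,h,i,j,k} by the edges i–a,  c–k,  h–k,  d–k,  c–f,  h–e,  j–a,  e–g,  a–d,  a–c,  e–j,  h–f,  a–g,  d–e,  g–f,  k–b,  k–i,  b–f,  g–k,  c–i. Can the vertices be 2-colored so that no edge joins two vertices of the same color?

i-c-k-i is an odd cycle (length 3), and a bipartite graph can contain only even cycles.

No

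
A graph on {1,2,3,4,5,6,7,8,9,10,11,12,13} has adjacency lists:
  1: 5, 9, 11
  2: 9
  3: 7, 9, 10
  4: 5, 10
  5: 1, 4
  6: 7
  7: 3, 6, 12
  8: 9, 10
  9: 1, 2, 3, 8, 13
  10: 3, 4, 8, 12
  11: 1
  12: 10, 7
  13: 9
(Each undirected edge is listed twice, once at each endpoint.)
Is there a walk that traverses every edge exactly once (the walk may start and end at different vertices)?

Degrees: 1:3, 2:1, 3:3, 4:2, 5:2, 6:1, 7:3, 8:2, 9:5, 10:4, 11:1, 12:2, 13:1
Odd-degree vertices: 1, 2, 3, 6, 7, 9, 11, 13 (8 total).
An Eulerian trail requires 0 or 2 odd-degree vertices; here there are 8.

No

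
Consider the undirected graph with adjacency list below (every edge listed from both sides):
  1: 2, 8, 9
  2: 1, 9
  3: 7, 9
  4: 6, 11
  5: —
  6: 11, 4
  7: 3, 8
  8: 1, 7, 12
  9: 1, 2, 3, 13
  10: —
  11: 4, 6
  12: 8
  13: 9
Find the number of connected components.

4

Component: {5}
Component: {10}
Component: {4, 6, 11}
Component: {1, 2, 3, 7, 8, 9, 12, 13}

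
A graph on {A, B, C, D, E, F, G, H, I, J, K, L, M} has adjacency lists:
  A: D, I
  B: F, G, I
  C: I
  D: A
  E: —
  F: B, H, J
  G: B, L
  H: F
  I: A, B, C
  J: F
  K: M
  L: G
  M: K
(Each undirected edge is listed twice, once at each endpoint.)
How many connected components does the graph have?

Component: {E}
Component: {K, M}
Component: {A, B, C, D, F, G, H, I, J, L}

3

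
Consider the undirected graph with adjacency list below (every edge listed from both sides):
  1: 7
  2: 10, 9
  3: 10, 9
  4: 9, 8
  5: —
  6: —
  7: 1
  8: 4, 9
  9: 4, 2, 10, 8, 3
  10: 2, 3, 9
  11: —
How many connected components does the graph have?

Component: {5}
Component: {6}
Component: {11}
Component: {1, 7}
Component: {2, 3, 4, 8, 9, 10}

5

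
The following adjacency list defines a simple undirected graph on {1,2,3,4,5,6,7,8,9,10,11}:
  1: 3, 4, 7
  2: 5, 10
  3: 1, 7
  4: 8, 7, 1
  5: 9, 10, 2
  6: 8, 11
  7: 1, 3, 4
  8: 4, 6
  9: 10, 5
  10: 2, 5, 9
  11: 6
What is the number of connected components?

Component: {2, 5, 9, 10}
Component: {1, 3, 4, 6, 7, 8, 11}

2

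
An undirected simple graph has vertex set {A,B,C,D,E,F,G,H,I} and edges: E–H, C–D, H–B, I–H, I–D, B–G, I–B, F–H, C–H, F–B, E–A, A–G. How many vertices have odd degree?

2

Degrees: A:2, B:4, C:2, D:2, E:2, F:2, G:2, H:5, I:3
Odd-degree vertices: H, I.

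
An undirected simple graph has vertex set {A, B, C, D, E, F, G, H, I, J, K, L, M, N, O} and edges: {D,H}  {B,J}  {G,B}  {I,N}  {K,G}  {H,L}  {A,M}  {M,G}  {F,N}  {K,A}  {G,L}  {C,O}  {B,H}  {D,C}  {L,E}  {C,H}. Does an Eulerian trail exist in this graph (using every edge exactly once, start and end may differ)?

No

Degrees: A:2, B:3, C:3, D:2, E:1, F:1, G:4, H:4, I:1, J:1, K:2, L:3, M:2, N:2, O:1
Odd-degree vertices: B, C, E, F, I, J, L, O (8 total).
With 8 odd-degree vertices (more than two), no single trail can use every edge.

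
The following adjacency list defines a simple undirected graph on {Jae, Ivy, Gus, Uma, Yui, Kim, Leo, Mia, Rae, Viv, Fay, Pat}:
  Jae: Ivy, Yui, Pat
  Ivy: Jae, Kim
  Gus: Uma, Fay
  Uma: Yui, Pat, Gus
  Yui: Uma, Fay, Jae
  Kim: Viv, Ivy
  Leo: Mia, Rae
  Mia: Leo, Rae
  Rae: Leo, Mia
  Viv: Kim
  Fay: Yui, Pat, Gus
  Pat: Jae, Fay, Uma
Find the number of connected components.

2

Component: {Leo, Mia, Rae}
Component: {Jae, Ivy, Gus, Uma, Yui, Kim, Viv, Fay, Pat}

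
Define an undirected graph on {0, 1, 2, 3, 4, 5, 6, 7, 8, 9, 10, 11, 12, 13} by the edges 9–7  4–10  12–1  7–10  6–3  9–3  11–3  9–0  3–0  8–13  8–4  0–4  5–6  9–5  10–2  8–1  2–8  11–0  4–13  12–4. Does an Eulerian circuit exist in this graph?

Degrees: 0:4, 1:2, 2:2, 3:4, 4:5, 5:2, 6:2, 7:2, 8:4, 9:4, 10:3, 11:2, 12:2, 13:2
Vertices with odd degree: 4, 10. An Eulerian circuit requires all degrees even.

No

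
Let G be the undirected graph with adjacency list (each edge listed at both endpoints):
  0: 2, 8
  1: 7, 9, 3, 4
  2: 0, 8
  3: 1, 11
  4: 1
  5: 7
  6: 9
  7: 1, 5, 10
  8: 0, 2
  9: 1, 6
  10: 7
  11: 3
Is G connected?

Component: {0, 2, 8}
Component: {1, 3, 4, 5, 6, 7, 9, 10, 11}
There are 2 separate components, so the graph is not connected.

No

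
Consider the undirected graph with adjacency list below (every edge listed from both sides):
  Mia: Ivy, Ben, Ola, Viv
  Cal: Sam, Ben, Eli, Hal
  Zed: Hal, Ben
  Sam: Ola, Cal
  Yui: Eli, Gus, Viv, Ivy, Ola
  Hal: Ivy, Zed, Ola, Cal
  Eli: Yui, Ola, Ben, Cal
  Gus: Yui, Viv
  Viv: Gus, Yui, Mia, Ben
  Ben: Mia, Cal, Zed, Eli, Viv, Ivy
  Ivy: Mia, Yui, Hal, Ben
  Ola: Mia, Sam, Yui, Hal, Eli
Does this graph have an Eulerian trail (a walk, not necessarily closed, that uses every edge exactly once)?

Yes

Degrees: Mia:4, Cal:4, Zed:2, Sam:2, Yui:5, Hal:4, Eli:4, Gus:2, Viv:4, Ben:6, Ivy:4, Ola:5
Odd-degree vertices: Yui, Ola (2 total).
The non-isolated vertices are connected and exactly 2 have odd degree, so an Eulerian trail exists (from Yui to Ola).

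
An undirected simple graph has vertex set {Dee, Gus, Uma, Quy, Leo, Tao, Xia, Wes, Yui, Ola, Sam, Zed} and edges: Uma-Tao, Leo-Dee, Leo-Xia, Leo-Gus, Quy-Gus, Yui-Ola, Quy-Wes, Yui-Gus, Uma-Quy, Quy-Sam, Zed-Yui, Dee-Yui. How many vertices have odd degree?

8

Degrees: Dee:2, Gus:3, Uma:2, Quy:4, Leo:3, Tao:1, Xia:1, Wes:1, Yui:4, Ola:1, Sam:1, Zed:1
Odd-degree vertices: Gus, Leo, Tao, Xia, Wes, Ola, Sam, Zed.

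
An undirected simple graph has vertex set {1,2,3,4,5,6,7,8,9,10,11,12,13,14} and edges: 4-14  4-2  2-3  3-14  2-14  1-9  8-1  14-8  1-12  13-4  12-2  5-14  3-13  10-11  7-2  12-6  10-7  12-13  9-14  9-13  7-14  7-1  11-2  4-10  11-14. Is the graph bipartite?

No

The cycle 11-2-14-11 has length 3, which is odd, so the graph is not bipartite.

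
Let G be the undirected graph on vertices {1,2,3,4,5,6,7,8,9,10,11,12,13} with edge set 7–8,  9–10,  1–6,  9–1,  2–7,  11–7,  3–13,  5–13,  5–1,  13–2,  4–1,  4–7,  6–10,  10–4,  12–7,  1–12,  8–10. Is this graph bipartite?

A valid 2-coloring puts {2, 3, 4, 5, 6, 8, 9, 11, 12} on one side and {1, 7, 10, 13} on the other; every edge crosses between the two sides.

Yes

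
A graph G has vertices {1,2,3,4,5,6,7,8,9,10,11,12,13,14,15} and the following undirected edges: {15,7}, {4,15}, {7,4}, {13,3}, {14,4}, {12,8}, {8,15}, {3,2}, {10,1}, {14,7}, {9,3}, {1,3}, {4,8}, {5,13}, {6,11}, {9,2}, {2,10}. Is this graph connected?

No

Component: {6, 11}
Component: {4, 7, 8, 12, 14, 15}
Component: {1, 2, 3, 5, 9, 10, 13}
No edge joins these 3 groups, so the graph is disconnected.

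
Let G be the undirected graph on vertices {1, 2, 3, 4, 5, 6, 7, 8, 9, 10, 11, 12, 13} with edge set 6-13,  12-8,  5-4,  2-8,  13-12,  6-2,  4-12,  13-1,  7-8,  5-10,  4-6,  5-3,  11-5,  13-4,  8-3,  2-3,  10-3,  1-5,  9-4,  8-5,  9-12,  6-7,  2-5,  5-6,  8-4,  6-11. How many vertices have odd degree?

0

Degrees: 1:2, 2:4, 3:4, 4:6, 5:8, 6:6, 7:2, 8:6, 9:2, 10:2, 11:2, 12:4, 13:4
Odd-degree vertices: none.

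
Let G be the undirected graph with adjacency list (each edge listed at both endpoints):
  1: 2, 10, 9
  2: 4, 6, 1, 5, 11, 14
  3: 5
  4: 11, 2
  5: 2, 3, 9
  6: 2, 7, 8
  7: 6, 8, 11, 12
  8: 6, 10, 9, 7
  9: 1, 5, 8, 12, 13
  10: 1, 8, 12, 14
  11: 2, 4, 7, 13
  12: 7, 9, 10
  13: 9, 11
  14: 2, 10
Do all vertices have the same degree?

No

Degrees: 1:3, 2:6, 3:1, 4:2, 5:3, 6:3, 7:4, 8:4, 9:5, 10:4, 11:4, 12:3, 13:2, 14:2
Vertex 3 has degree 1 while 2 has degree 6, so the graph is not regular.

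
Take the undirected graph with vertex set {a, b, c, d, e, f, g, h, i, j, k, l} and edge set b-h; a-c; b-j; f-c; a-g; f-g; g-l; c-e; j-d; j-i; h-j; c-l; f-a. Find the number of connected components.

Component: {k}
Component: {b, d, h, i, j}
Component: {a, c, e, f, g, l}

3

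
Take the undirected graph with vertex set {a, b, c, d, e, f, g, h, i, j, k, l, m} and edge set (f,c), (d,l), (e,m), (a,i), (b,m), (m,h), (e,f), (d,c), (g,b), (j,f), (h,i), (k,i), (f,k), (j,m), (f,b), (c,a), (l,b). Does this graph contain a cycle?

Yes

The graph has 13 vertices, 17 edges, and 1 connected component.
One cycle is f-b-m-e-f.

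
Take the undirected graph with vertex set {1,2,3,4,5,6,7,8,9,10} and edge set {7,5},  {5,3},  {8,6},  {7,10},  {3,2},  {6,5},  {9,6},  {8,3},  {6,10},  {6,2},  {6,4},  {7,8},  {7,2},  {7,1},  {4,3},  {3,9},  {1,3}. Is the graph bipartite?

Yes

Partition the vertices as {3, 6, 7} vs {1, 2, 4, 5, 8, 9, 10}. Each listed edge has one endpoint in each part, so the graph is bipartite.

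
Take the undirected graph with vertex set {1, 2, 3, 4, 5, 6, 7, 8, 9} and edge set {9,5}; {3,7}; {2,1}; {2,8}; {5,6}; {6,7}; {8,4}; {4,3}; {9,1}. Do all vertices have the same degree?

Yes

Degrees: 1:2, 2:2, 3:2, 4:2, 5:2, 6:2, 7:2, 8:2, 9:2
Every vertex has degree 2, so the graph is 2-regular.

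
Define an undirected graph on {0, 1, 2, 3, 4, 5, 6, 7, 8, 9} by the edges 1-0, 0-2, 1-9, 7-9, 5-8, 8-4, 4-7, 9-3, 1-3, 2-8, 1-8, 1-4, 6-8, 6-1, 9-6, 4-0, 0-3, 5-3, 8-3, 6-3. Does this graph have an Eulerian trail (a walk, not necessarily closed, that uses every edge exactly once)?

Yes

Degrees: 0:4, 1:6, 2:2, 3:6, 4:4, 5:2, 6:4, 7:2, 8:6, 9:4
Odd-degree vertices: none (0 total).
The non-isolated vertices are connected and exactly 0 have odd degree, so an Eulerian trail exists.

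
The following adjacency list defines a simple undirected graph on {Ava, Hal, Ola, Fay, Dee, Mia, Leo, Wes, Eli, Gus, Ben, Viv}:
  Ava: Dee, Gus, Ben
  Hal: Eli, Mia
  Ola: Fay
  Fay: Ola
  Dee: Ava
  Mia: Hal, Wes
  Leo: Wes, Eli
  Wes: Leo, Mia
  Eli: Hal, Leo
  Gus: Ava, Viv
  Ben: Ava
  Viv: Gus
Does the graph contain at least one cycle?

|V| = 12, |E| = 10, number of components = 3.
Since 10 > 12 - 3, a cycle must exist; for instance Hal-Eli-Leo-Wes-Mia-Hal.

Yes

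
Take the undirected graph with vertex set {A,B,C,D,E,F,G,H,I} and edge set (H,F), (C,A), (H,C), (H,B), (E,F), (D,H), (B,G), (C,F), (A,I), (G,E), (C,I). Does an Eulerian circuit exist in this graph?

No

Degrees: A:2, B:2, C:4, D:1, E:2, F:3, G:2, H:4, I:2
D, F have odd degree; an Eulerian circuit needs every degree to be even, so none exists.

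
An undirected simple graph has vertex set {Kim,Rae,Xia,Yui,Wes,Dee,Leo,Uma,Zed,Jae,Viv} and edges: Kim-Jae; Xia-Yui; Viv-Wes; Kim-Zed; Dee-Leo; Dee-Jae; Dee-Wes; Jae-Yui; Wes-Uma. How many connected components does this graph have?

2

Component: {Rae}
Component: {Kim, Xia, Yui, Wes, Dee, Leo, Uma, Zed, Jae, Viv}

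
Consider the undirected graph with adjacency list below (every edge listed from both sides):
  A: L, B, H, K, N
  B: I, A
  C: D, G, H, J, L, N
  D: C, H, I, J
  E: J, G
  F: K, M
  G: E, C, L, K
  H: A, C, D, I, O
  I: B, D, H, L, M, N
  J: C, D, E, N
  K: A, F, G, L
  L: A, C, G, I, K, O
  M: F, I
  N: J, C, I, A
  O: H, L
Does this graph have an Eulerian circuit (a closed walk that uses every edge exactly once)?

Degrees: A:5, B:2, C:6, D:4, E:2, F:2, G:4, H:5, I:6, J:4, K:4, L:6, M:2, N:4, O:2
Vertices with odd degree: A, H. An Eulerian circuit requires all degrees even.

No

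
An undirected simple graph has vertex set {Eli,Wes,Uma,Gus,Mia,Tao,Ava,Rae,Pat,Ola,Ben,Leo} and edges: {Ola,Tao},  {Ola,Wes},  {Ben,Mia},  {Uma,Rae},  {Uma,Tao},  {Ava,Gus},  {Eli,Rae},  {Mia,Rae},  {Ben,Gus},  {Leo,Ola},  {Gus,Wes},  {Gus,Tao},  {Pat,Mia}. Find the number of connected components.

1

Component: {Eli, Wes, Uma, Gus, Mia, Tao, Ava, Rae, Pat, Ola, Ben, Leo}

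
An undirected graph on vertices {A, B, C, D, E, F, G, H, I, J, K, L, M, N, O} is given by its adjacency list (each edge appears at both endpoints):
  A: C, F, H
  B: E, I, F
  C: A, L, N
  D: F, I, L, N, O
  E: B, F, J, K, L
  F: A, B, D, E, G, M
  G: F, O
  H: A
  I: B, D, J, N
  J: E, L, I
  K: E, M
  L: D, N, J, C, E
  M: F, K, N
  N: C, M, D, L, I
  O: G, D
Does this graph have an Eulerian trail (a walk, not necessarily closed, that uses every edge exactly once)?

Degrees: A:3, B:3, C:3, D:5, E:5, F:6, G:2, H:1, I:4, J:3, K:2, L:5, M:3, N:5, O:2
Odd-degree vertices: A, B, C, D, E, H, J, L, M, N (10 total).
An Eulerian trail requires 0 or 2 odd-degree vertices; here there are 10.

No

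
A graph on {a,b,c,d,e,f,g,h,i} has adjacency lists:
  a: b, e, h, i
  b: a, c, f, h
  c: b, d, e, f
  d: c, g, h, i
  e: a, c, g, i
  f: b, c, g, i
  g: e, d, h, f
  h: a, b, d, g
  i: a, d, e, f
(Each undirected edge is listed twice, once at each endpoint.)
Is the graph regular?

Yes

Degrees: a:4, b:4, c:4, d:4, e:4, f:4, g:4, h:4, i:4
All degrees equal 4; the graph is regular.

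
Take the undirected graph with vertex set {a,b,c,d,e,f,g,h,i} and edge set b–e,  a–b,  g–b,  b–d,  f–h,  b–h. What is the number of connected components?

Component: {c}
Component: {i}
Component: {a, b, d, e, f, g, h}

3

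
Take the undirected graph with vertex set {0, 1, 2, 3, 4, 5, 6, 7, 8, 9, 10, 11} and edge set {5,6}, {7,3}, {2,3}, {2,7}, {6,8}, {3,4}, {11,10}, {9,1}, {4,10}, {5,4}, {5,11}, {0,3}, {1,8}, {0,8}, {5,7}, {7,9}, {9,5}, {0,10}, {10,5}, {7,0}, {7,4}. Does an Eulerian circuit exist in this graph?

No

Degrees: 0:4, 1:2, 2:2, 3:4, 4:4, 5:6, 6:2, 7:6, 8:3, 9:3, 10:4, 11:2
Vertices with odd degree: 8, 9. An Eulerian circuit requires all degrees even.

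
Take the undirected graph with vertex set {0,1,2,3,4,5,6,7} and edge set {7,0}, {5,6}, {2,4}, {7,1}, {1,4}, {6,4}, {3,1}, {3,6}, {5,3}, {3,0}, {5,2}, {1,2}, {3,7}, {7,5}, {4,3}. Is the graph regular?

Degrees: 0:2, 1:4, 2:3, 3:6, 4:4, 5:4, 6:3, 7:4
Vertex 0 has degree 2 while 3 has degree 6, so the graph is not regular.

No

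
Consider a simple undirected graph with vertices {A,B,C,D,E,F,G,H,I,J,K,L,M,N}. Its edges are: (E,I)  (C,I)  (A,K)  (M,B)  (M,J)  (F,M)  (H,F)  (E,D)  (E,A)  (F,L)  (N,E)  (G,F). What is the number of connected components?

Component: {A, C, D, E, I, K, N}
Component: {B, F, G, H, J, L, M}

2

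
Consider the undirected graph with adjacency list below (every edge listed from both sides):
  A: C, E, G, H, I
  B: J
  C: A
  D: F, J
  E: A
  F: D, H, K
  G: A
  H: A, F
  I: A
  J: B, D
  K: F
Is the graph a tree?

Yes

The graph has 11 vertices and 10 edges.
Connected and |E| = |V| - 1, which characterizes a tree.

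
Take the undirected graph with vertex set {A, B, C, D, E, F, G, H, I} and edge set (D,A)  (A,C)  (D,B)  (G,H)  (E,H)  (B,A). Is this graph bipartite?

B-A-D-B is an odd cycle (length 3), and a bipartite graph can contain only even cycles.

No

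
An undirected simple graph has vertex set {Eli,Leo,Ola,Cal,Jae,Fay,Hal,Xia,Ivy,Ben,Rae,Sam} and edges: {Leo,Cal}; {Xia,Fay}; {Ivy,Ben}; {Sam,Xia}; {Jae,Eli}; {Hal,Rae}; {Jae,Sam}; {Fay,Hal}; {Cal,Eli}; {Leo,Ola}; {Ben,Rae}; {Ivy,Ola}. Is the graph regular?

Yes

Degrees: Eli:2, Leo:2, Ola:2, Cal:2, Jae:2, Fay:2, Hal:2, Xia:2, Ivy:2, Ben:2, Rae:2, Sam:2
Every vertex has degree 2, so the graph is 2-regular.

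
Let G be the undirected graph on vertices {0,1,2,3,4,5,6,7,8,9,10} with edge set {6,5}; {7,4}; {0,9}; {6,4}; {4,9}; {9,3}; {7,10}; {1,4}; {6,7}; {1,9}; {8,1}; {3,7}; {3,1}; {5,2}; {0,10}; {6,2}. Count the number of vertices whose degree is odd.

Degrees: 0:2, 1:4, 2:2, 3:3, 4:4, 5:2, 6:4, 7:4, 8:1, 9:4, 10:2
Odd-degree vertices: 3, 8.

2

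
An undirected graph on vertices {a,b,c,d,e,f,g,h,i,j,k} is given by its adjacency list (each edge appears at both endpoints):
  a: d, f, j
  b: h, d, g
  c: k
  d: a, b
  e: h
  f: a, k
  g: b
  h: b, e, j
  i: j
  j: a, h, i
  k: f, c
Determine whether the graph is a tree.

|V| = 11, |E| = 11.
Connected but with 11 > 10 edges, so it has a cycle and is not a tree.

No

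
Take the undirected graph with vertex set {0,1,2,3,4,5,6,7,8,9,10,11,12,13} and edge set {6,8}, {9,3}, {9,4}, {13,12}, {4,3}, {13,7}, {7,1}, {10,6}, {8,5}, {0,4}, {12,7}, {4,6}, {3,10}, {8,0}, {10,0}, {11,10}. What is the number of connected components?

3

Component: {2}
Component: {1, 7, 12, 13}
Component: {0, 3, 4, 5, 6, 8, 9, 10, 11}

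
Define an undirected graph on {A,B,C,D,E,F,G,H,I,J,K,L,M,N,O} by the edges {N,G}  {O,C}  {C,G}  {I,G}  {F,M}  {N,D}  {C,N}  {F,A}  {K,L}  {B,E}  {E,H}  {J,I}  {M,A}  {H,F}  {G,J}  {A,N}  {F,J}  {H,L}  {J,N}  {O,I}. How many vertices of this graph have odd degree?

8

Degrees: A:3, B:1, C:3, D:1, E:2, F:4, G:4, H:3, I:3, J:4, K:1, L:2, M:2, N:5, O:2
Odd-degree vertices: A, B, C, D, H, I, K, N.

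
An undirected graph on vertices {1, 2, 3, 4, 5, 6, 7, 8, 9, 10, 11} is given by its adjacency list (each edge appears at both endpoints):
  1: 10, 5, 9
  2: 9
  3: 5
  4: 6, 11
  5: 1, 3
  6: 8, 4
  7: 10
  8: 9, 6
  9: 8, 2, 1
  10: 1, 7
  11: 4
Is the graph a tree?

|V| = 11, |E| = 10.
Connected and |E| = |V| - 1, which characterizes a tree.

Yes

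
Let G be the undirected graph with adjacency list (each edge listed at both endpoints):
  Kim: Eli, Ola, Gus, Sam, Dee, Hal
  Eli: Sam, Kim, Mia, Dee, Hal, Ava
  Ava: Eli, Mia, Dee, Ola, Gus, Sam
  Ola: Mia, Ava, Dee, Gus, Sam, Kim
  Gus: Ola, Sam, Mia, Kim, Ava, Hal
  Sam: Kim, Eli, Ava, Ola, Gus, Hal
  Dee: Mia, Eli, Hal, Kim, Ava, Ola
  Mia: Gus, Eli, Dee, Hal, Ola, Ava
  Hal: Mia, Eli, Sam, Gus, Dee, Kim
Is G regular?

Yes

Degrees: Kim:6, Eli:6, Ava:6, Ola:6, Gus:6, Sam:6, Dee:6, Mia:6, Hal:6
All degrees equal 6; the graph is regular.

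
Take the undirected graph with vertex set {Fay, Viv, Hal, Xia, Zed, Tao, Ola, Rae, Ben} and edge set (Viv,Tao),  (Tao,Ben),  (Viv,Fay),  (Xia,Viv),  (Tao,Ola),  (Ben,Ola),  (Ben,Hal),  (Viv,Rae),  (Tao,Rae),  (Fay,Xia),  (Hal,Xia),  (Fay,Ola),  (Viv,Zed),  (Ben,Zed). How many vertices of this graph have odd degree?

4

Degrees: Fay:3, Viv:5, Hal:2, Xia:3, Zed:2, Tao:4, Ola:3, Rae:2, Ben:4
Odd-degree vertices: Fay, Viv, Xia, Ola.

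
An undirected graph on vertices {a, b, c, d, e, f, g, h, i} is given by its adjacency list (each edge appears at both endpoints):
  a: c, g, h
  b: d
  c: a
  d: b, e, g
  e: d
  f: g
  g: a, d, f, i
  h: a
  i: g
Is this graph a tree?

Yes

|V| = 9, |E| = 8.
Connected and |E| = |V| - 1, which characterizes a tree.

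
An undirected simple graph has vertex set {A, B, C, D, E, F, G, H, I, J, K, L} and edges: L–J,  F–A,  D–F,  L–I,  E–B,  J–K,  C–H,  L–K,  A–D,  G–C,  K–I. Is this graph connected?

Component: {B, E}
Component: {A, D, F}
Component: {C, G, H}
Component: {I, J, K, L}
No edge joins these 4 groups, so the graph is disconnected.

No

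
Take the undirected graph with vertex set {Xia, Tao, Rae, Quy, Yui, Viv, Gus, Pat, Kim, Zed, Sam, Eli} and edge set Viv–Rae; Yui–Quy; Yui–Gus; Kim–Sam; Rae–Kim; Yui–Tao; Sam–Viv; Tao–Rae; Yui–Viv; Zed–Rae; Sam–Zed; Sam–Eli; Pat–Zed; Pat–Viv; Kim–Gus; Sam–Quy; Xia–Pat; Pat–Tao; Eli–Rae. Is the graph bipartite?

Kim-Gus-Yui-Viv-Rae-Kim is an odd cycle (length 5), and a bipartite graph can contain only even cycles.

No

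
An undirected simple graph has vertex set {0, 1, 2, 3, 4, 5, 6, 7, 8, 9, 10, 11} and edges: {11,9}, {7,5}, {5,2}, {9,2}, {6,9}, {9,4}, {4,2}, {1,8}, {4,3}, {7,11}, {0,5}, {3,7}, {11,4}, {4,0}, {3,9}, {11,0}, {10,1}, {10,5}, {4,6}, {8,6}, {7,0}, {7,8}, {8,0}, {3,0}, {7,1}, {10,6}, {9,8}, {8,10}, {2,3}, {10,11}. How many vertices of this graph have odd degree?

4

Degrees: 0:6, 1:3, 2:4, 3:5, 4:6, 5:4, 6:4, 7:6, 8:6, 9:6, 10:5, 11:5
Odd-degree vertices: 1, 3, 10, 11.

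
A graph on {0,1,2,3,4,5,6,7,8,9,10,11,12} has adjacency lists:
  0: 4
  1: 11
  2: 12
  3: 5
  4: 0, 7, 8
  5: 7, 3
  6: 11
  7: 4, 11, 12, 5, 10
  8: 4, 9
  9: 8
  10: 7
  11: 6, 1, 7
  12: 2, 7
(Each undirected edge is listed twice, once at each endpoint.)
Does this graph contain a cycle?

No

The graph has 13 vertices, 12 edges, and 1 connected component.
Since 12 = 13 - 1, the graph is a forest and contains no cycle.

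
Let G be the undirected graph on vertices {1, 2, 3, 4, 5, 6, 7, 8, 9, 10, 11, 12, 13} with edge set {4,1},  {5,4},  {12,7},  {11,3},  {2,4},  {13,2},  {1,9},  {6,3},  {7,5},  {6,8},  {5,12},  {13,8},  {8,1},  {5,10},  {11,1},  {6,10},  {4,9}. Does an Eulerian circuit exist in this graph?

Degrees: 1:4, 2:2, 3:2, 4:4, 5:4, 6:3, 7:2, 8:3, 9:2, 10:2, 11:2, 12:2, 13:2
6, 8 have odd degree; an Eulerian circuit needs every degree to be even, so none exists.

No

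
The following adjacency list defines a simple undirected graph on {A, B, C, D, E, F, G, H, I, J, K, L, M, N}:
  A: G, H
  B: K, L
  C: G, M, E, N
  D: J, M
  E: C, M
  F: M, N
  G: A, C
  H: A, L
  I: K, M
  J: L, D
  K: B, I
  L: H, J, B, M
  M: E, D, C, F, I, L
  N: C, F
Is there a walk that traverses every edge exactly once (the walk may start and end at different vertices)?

Yes

Degrees: A:2, B:2, C:4, D:2, E:2, F:2, G:2, H:2, I:2, J:2, K:2, L:4, M:6, N:2
Odd-degree vertices: none (0 total).
With 0 odd-degree vertices and all edges in one connected piece, an Eulerian trail exists.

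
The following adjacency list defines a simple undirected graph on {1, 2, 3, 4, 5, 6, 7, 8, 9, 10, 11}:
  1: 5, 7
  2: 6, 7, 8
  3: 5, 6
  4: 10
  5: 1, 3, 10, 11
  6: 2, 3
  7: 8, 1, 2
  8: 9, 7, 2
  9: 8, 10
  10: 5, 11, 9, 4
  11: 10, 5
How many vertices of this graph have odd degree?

4

Degrees: 1:2, 2:3, 3:2, 4:1, 5:4, 6:2, 7:3, 8:3, 9:2, 10:4, 11:2
Odd-degree vertices: 2, 4, 7, 8.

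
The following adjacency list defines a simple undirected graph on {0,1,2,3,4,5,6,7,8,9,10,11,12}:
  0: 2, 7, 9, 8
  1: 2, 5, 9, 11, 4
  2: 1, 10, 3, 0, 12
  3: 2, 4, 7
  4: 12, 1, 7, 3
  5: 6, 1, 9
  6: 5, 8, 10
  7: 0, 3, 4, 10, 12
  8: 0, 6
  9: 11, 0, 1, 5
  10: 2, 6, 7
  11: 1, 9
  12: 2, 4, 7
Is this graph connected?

Starting from 0 and exploring outward reaches every vertex (0, 2, 7, 8, 9, 1, 10, 3, 12, 4, 6, 11, 5); the graph is connected.

Yes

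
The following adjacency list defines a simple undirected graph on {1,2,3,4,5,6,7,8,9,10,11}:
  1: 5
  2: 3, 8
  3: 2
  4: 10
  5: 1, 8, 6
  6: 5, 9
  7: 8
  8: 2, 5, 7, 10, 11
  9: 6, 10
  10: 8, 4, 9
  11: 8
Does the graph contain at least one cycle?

Yes

The graph has 11 vertices, 11 edges, and 1 connected component.
One cycle is 5-6-9-10-8-5.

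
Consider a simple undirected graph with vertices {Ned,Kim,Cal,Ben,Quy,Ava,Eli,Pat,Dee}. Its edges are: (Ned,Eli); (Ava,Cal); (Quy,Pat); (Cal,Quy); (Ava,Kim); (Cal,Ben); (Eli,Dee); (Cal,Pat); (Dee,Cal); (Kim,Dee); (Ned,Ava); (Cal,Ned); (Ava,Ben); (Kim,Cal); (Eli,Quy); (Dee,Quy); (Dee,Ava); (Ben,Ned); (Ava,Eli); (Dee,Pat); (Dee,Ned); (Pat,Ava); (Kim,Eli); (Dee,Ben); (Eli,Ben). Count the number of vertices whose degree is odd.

Degrees: Ned:5, Kim:4, Cal:7, Ben:5, Quy:4, Ava:7, Eli:6, Pat:4, Dee:8
Odd-degree vertices: Ned, Cal, Ben, Ava.

4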